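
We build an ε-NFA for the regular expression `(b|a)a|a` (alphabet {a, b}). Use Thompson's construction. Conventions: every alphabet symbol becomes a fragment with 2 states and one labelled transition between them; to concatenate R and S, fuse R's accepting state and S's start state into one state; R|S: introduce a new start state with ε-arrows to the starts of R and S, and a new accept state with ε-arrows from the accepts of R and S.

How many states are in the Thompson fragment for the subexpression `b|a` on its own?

Fragment for `b|a`:
Each of the 2 symbol leaves contributes a 2-state fragment.
  b|a : 6 states

6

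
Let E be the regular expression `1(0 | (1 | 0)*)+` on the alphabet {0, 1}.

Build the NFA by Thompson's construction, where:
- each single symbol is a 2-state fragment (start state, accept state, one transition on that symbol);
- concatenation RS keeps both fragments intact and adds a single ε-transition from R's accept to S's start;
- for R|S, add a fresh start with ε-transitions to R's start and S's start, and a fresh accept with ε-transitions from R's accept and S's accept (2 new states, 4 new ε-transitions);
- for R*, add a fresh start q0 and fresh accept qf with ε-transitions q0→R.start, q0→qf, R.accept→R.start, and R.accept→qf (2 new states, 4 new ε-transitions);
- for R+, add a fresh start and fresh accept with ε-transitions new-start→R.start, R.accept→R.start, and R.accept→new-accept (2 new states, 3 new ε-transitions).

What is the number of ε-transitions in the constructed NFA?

Bottom-up over the parse tree:
Each of the 4 symbol leaves contributes 0 ε-transitions.
  1 | 0 = 4 ε-transitions
  (1 | 0)* = 8 ε-transitions
  0 | (1 | 0)* = 12 ε-transitions
  (0 | (1 | 0)*)+ = 15 ε-transitions
  1(0 | (1 | 0)*)+ = 16 ε-transitions

16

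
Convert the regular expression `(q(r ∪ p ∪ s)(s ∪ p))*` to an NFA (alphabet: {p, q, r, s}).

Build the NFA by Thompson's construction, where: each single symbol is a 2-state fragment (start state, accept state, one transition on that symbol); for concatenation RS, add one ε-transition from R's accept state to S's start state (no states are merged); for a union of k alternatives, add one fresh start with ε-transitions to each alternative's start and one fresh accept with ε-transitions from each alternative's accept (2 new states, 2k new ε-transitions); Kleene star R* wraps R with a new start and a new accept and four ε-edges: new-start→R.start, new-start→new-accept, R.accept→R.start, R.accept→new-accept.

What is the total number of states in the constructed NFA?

Per subexpression:
Each of the 6 symbol leaves contributes a 2-state fragment.
  r ∪ p ∪ s → 8 states
  s ∪ p → 6 states
  q(r ∪ p ∪ s)(s ∪ p) → 16 states
  (q(r ∪ p ∪ s)(s ∪ p))* → 18 states

18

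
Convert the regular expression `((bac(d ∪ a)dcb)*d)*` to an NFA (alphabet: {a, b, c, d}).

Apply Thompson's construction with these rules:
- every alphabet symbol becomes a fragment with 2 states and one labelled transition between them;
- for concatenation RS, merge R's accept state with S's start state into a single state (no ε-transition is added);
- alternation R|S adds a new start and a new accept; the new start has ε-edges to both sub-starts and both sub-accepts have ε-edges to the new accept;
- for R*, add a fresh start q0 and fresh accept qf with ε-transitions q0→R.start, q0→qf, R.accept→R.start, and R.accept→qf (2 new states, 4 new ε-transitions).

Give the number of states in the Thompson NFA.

Per subexpression:
Each of the 9 symbol leaves contributes a 2-state fragment.
  d ∪ a → 6 states
  bac(d ∪ a)dcb → 12 states
  (bac(d ∪ a)dcb)* → 14 states
  (bac(d ∪ a)dcb)*d → 15 states
  ((bac(d ∪ a)dcb)*d)* → 17 states

17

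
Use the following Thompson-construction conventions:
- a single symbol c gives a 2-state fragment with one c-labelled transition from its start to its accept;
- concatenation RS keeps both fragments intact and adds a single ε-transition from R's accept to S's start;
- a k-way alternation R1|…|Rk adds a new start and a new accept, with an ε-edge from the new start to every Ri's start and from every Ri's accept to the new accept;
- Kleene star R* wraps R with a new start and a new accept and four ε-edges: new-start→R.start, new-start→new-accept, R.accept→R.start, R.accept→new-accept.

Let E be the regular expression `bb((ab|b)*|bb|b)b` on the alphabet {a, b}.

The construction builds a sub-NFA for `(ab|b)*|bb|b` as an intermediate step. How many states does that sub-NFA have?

18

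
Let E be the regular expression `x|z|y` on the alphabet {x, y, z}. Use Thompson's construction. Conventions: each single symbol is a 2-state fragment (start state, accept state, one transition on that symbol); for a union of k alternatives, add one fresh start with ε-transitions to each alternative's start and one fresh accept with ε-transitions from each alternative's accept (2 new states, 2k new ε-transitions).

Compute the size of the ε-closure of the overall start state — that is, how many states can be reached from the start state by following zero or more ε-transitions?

4

Work bottom-up. For each fragment F, track |ε-closure(F.start)| and whether F's accept lies in that closure (i.e. whether F accepts ε). A single-symbol fragment has closure size 1 and does not accept ε.
  x|z|y : new start ε-reaches every alternative's start; none of them accept ε, so the new accept is not reached: |closure| = 1 + 1 + 1 + 1 = 4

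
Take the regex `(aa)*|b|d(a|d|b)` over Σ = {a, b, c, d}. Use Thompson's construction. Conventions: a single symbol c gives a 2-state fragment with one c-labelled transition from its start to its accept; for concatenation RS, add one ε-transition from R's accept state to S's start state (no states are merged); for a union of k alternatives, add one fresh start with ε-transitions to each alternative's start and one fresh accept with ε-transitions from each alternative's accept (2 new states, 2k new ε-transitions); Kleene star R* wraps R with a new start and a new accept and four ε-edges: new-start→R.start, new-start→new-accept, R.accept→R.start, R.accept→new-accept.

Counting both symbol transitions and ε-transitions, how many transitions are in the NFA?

25

Building bottom-up:
Each of the 7 symbol leaves contributes 1 transition (1 symbol, 0 ε).
  aa = 3 transitions (2 symbol, 1 ε)
  (aa)* = 7 transitions (2 symbol, 5 ε)
  a|d|b = 9 transitions (3 symbol, 6 ε)
  d(a|d|b) = 11 transitions (4 symbol, 7 ε)
  (aa)*|b|d(a|d|b) = 25 transitions (7 symbol, 18 ε)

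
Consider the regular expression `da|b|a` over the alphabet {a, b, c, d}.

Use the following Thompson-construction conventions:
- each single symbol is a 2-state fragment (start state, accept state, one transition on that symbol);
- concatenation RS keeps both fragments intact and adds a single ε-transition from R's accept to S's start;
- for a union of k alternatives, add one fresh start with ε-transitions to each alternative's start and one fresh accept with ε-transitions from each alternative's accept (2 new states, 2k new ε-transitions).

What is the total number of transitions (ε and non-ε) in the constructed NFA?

11

Per subexpression:
Each of the 4 symbol leaves contributes 1 transition (1 symbol, 0 ε).
  da = 3 transitions (2 symbol, 1 ε)
  da|b|a = 11 transitions (4 symbol, 7 ε)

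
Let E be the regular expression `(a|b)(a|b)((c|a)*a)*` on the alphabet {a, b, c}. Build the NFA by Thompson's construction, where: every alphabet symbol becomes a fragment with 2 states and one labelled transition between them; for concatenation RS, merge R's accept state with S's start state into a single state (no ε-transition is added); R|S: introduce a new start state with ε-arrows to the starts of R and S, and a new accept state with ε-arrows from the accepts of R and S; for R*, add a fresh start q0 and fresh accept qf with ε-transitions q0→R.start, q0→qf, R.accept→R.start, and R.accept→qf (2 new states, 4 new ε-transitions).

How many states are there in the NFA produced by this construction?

Building bottom-up:
Each of the 7 symbol leaves contributes a 2-state fragment.
  a|b — 6 states
  a|b — 6 states
  c|a — 6 states
  (c|a)* — 8 states
  (c|a)*a — 9 states
  ((c|a)*a)* — 11 states
  (a|b)(a|b)((c|a)*a)* — 21 states

21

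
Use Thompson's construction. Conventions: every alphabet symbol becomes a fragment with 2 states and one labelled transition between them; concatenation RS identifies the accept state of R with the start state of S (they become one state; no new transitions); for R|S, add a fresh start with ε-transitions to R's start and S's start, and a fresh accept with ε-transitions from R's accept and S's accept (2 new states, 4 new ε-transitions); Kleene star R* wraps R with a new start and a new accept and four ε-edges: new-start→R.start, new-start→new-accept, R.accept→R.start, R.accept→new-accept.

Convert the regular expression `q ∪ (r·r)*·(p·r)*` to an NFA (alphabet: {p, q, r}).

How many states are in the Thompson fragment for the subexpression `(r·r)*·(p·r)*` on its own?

9

Fragment for `(r·r)*·(p·r)*`:
Each of the 4 symbol leaves contributes a 2-state fragment.
  r·r → 3 states
  (r·r)* → 5 states
  p·r → 3 states
  (p·r)* → 5 states
  (r·r)*·(p·r)* → 9 states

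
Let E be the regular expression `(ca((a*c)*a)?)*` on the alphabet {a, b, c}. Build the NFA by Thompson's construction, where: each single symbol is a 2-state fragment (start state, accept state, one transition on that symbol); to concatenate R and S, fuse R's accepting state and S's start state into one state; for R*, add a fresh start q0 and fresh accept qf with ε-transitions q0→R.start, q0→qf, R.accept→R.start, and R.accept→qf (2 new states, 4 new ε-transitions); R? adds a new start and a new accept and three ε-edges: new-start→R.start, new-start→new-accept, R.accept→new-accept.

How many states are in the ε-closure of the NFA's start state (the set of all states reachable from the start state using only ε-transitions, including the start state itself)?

3

Let C(F) = |ε-closure(F.start)| within fragment F, and note whether F accepts ε. Symbol fragments have C = 1 and do not accept ε. Then:
  a* → |ε-closure| = 1 (new start) + 1 (body) + 1 (new accept) = 3
  a*c → the left operand accepts ε, so the closure extends into the next operand (the shared merged state is already counted); |ε-closure| = 3 + (1−1) = 3
  (a*c)* → new start has ε-edges to the inner start and to the new accept, so |ε-closure| = 2 + 3 = 5
  (a*c)*a → the left operand accepts ε, so the closure extends into the next operand (the shared merged state is already counted); |ε-closure| = 5 + (1−1) = 5
  ((a*c)*a)? → new start has ε-edges to the inner start and to the new accept, so |ε-closure| = 2 + 5 = 7
  ca((a*c)*a)? → |ε-closure| equals the left operand's closure size = 1 (its accept is not ε-reachable, so the closure stops there)
  (ca((a*c)*a)?)* → new start has ε-edges to the inner start and to the new accept, so |ε-closure| = 2 + 1 = 3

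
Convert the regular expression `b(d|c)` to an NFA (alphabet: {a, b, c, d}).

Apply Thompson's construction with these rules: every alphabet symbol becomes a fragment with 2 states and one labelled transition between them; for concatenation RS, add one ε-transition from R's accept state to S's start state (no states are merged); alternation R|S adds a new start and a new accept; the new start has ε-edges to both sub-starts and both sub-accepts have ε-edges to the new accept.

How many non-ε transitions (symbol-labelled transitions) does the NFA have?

3

Bottom-up over the parse tree:
Each of the 3 symbol leaves contributes exactly 1 symbol transition.
  d|c — 2 symbol transitions
  b(d|c) — 3 symbol transitions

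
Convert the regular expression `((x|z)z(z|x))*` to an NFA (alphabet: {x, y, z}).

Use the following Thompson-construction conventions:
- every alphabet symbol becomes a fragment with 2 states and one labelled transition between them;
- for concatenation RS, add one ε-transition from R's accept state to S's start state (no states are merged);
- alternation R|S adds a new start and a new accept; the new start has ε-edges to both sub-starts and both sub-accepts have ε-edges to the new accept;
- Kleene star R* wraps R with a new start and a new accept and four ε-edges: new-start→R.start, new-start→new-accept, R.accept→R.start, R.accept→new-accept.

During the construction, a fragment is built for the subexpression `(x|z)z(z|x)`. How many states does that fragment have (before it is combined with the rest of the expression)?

Fragment for `(x|z)z(z|x)`:
Each of the 5 symbol leaves contributes a 2-state fragment.
  x|z = 6 states
  z|x = 6 states
  (x|z)z(z|x) = 14 states

14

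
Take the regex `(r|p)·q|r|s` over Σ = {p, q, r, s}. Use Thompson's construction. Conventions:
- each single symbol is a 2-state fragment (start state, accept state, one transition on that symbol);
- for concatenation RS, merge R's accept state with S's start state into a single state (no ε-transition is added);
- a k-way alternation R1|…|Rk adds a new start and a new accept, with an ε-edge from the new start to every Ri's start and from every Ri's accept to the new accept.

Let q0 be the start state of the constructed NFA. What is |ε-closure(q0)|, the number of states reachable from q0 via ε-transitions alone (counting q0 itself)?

Compute the ε-closure size of each fragment's start state recursively; a symbol fragment's start has no outgoing ε-edge, so its closure is just itself (size 1).
  r|p : |closure| = 1 + 1 + 1 = 3 (the new accept is not ε-reachable since no branch accepts ε)
  (r|p)·q : same as the first factor's closure: |closure| = 3
  (r|p)·q|r|s : |closure| = 1 + 3 + 1 + 1 = 6 (the new accept is not ε-reachable since no branch accepts ε)

6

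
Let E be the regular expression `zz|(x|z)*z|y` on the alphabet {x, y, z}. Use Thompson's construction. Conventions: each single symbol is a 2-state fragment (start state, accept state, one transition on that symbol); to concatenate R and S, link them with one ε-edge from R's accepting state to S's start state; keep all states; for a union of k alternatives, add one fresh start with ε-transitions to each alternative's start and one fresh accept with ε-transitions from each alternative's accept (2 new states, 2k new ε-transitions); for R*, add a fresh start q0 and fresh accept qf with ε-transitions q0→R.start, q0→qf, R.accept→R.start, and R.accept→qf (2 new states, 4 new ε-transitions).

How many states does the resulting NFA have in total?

18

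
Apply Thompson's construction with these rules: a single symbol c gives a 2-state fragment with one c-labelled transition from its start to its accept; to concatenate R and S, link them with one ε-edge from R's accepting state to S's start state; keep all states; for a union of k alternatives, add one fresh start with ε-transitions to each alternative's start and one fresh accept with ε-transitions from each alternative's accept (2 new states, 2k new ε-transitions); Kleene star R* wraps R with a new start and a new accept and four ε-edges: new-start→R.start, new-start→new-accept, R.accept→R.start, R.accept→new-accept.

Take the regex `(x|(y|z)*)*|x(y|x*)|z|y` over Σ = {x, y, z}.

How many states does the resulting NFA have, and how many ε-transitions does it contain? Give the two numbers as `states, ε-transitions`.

By structural recursion:
Each of the 8 symbol leaves contributes 2 states and 0 ε-transitions.
  y|z — 6 states, 4 ε-transitions
  (y|z)* — 8 states, 8 ε-transitions
  x|(y|z)* — 12 states, 12 ε-transitions
  (x|(y|z)*)* — 14 states, 16 ε-transitions
  x* — 4 states, 4 ε-transitions
  y|x* — 8 states, 8 ε-transitions
  x(y|x*) — 10 states, 9 ε-transitions
  (x|(y|z)*)*|x(y|x*)|z|y — 30 states, 33 ε-transitions

30, 33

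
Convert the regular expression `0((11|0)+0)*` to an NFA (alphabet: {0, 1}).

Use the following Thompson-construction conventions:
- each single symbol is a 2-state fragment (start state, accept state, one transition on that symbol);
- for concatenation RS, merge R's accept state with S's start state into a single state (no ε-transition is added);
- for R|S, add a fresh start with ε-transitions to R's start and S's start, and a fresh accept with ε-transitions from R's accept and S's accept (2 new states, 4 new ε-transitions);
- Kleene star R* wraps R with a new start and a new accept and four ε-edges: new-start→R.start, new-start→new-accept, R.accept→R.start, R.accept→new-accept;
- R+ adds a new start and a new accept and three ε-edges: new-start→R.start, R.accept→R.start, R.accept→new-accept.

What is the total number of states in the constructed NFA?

13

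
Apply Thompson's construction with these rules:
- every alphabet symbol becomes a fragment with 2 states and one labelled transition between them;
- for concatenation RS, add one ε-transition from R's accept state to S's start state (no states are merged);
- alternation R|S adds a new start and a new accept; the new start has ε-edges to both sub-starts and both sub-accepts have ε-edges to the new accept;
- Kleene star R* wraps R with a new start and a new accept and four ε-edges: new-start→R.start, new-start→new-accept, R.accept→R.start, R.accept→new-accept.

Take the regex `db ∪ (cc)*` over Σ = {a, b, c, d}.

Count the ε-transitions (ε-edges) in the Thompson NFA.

Recursing over subexpressions:
Each of the 4 symbol leaves contributes 0 ε-transitions.
  db : 1 ε-transition
  cc : 1 ε-transition
  (cc)* : 5 ε-transitions
  db ∪ (cc)* : 10 ε-transitions

10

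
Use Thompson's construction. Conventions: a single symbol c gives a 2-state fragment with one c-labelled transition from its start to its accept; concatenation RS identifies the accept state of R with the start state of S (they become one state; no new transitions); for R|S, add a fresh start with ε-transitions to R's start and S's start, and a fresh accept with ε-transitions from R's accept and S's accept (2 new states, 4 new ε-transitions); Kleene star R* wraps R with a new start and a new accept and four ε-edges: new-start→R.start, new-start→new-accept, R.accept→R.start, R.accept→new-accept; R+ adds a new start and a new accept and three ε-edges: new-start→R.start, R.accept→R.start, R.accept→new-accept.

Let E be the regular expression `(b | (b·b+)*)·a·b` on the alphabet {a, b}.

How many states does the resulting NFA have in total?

13

Bottom-up over the parse tree:
Each of the 5 symbol leaves contributes a 2-state fragment.
  b+ = 4 states
  b·b+ = 5 states
  (b·b+)* = 7 states
  b | (b·b+)* = 11 states
  (b | (b·b+)*)·a·b = 13 states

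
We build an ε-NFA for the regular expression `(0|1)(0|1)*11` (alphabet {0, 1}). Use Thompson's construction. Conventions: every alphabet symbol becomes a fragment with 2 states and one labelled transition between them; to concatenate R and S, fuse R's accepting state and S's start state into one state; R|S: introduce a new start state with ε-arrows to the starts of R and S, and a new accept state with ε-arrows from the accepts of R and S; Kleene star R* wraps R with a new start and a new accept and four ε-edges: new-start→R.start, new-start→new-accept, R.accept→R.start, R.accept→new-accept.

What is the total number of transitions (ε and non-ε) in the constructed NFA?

Building bottom-up:
Each of the 6 symbol leaves contributes 1 transition (1 symbol, 0 ε).
  0|1 — 6 transitions (2 symbol, 4 ε)
  0|1 — 6 transitions (2 symbol, 4 ε)
  (0|1)* — 10 transitions (2 symbol, 8 ε)
  (0|1)(0|1)*11 — 18 transitions (6 symbol, 12 ε)

18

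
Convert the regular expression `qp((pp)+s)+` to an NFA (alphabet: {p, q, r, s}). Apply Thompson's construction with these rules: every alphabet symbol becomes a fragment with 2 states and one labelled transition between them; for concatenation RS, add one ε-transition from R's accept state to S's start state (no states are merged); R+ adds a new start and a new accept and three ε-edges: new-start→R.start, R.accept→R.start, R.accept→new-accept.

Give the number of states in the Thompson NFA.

Recursing over subexpressions:
Each of the 5 symbol leaves contributes a 2-state fragment.
  pp : 4 states
  (pp)+ : 6 states
  (pp)+s : 8 states
  ((pp)+s)+ : 10 states
  qp((pp)+s)+ : 14 states

14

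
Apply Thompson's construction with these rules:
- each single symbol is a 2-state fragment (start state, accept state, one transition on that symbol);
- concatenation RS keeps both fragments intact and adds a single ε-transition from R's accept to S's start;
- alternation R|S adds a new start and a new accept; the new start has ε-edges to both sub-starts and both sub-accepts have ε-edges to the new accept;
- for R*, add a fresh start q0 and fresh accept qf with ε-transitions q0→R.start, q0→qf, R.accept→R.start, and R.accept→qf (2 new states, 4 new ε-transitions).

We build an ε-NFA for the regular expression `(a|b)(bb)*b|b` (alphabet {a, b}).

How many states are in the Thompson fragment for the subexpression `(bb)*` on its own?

Fragment for `(bb)*`:
Each of the 2 symbol leaves contributes a 2-state fragment.
  bb = 4 states
  (bb)* = 6 states

6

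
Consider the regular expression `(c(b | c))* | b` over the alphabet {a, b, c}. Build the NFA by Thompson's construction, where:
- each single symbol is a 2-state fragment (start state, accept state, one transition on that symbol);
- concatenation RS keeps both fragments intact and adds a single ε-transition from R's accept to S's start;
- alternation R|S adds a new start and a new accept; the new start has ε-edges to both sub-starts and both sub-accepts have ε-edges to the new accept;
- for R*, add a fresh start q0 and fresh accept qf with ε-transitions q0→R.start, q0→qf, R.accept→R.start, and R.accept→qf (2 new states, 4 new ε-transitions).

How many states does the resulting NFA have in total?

14

Recursing over subexpressions:
Each of the 4 symbol leaves contributes a 2-state fragment.
  b | c = 6 states
  c(b | c) = 8 states
  (c(b | c))* = 10 states
  (c(b | c))* | b = 14 states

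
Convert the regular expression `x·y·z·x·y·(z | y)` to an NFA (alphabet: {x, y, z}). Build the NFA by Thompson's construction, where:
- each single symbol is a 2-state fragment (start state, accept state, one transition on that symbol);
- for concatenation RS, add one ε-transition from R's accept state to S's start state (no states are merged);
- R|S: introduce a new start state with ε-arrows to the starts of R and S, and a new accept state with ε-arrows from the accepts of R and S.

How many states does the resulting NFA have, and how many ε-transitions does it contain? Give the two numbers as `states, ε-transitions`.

Recursing over subexpressions:
Each of the 7 symbol leaves contributes 2 states and 0 ε-transitions.
  z | y : 6 states, 4 ε-transitions
  x·y·z·x·y·(z | y) : 16 states, 9 ε-transitions

16, 9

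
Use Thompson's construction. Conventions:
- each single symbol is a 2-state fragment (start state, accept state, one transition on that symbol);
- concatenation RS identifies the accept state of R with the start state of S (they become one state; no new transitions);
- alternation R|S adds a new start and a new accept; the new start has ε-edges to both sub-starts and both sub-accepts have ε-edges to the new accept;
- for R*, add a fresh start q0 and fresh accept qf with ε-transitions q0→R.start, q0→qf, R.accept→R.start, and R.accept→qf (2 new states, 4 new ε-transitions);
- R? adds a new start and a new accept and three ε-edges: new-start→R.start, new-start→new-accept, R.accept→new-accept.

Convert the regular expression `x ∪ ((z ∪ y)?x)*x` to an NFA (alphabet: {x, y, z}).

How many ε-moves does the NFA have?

15

Recursing over subexpressions:
Each of the 5 symbol leaves contributes 0 ε-transitions.
  z ∪ y — 4 ε-transitions
  (z ∪ y)? — 7 ε-transitions
  (z ∪ y)?x — 7 ε-transitions
  ((z ∪ y)?x)* — 11 ε-transitions
  ((z ∪ y)?x)*x — 11 ε-transitions
  x ∪ ((z ∪ y)?x)*x — 15 ε-transitions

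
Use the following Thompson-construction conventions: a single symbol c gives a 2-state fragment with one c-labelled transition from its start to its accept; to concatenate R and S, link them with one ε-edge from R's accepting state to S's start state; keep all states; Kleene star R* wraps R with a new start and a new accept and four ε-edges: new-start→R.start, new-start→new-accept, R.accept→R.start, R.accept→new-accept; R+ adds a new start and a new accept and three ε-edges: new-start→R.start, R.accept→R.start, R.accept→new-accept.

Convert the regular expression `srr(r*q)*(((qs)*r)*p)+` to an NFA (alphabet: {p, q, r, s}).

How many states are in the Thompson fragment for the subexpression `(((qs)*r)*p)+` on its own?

Fragment for `(((qs)*r)*p)+`:
Each of the 4 symbol leaves contributes a 2-state fragment.
  qs — 4 states
  (qs)* — 6 states
  (qs)*r — 8 states
  ((qs)*r)* — 10 states
  ((qs)*r)*p — 12 states
  (((qs)*r)*p)+ — 14 states

14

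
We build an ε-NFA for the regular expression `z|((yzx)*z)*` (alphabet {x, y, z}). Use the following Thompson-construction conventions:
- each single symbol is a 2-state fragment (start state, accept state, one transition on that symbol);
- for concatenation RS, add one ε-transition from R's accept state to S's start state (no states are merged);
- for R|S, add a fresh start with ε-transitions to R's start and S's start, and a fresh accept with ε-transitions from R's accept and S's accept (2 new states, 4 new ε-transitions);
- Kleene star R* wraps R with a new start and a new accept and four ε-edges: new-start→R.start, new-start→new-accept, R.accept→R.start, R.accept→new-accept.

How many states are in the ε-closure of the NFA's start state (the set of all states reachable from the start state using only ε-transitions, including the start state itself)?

9

Let C(F) = |ε-closure(F.start)| within fragment F, and note whether F accepts ε. Symbol fragments have C = 1 and do not accept ε. Then:
  yzx — C equals the left operand's closure size = 1 (its accept is not ε-reachable, so the closure stops there)
  (yzx)* — new start has ε-edges to the inner start and to the new accept, so C = 2 + 1 = 3
  (yzx)*z — the left operand accepts ε, so the closure extends into the next operand (via the concat ε-link); C = 3 + 1 = 4
  ((yzx)*z)* — new start has ε-edges to the inner start and to the new accept, so C = 2 + 4 = 6
  z|((yzx)*z)* — C = 1 (new start) + (1 + 6) + 1 (new accept, since some branch ε-reaches its own accept) = 9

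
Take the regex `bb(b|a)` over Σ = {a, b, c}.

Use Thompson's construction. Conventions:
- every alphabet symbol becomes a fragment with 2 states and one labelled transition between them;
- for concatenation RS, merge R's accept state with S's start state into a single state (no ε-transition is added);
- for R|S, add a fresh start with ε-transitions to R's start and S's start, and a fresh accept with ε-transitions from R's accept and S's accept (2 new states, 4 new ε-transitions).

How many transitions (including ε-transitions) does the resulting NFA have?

8

By structural recursion:
Each of the 4 symbol leaves contributes 1 transition (1 symbol, 0 ε).
  b|a = 6 transitions (2 symbol, 4 ε)
  bb(b|a) = 8 transitions (4 symbol, 4 ε)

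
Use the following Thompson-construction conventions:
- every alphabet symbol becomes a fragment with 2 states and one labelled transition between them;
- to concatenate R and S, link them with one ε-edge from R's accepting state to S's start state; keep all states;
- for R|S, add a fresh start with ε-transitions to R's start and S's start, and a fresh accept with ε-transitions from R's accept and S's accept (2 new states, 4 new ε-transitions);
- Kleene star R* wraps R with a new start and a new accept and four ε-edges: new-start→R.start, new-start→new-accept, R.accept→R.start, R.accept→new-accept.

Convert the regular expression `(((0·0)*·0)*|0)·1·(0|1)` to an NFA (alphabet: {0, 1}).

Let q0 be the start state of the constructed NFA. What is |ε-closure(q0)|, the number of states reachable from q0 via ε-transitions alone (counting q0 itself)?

Work bottom-up. For each fragment F, track |ε-closure(F.start)| and whether F's accept lies in that closure (i.e. whether F accepts ε). A single-symbol fragment has closure size 1 and does not accept ε.
  0·0 : |closure| equals the left operand's closure size = 1 (its accept is not ε-reachable, so the closure stops there)
  (0·0)* : |closure| = 1 (new start) + 1 (body) + 1 (new accept) = 3
  (0·0)*·0 : |closure| = 3 + 1 = 4 (closure spills across the concat boundary because the left factor accepts ε)
  ((0·0)*·0)* : new start has ε-edges to the inner start and to the new accept, so |closure| = 2 + 4 = 6
  ((0·0)*·0)*|0 : |closure| = 1 (new start) + (6 + 1) + 1 (new accept, since some branch ε-reaches its own accept) = 9
  0|1 : new start ε-reaches every alternative's start; none of them accept ε, so the new accept is not reached: |closure| = 1 + 1 + 1 = 3
  (((0·0)*·0)*|0)·1·(0|1) : the left operand accepts ε, so the closure extends into the next operand (via the concat ε-link); |closure| = 9 + 1 = 10

10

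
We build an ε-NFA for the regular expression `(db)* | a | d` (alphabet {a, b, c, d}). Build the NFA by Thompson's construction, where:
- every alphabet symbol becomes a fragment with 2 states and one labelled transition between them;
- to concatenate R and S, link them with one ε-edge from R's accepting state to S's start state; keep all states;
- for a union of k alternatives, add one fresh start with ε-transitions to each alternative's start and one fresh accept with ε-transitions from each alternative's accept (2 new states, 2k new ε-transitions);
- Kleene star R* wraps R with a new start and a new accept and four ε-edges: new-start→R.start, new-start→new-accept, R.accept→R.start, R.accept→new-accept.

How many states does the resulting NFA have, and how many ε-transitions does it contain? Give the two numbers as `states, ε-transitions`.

12, 11

Bottom-up over the parse tree:
Each of the 4 symbol leaves contributes 2 states and 0 ε-transitions.
  db — 4 states, 1 ε-transition
  (db)* — 6 states, 5 ε-transitions
  (db)* | a | d — 12 states, 11 ε-transitions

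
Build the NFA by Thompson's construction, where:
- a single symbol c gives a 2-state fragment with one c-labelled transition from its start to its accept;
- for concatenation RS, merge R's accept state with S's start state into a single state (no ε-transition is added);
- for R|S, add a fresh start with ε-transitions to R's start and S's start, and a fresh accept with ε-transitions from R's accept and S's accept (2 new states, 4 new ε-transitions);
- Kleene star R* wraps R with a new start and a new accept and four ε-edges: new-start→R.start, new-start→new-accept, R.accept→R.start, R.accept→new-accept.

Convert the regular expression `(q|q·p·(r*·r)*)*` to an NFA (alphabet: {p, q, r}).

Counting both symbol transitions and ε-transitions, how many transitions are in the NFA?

21

Recursing over subexpressions:
Each of the 5 symbol leaves contributes 1 transition (1 symbol, 0 ε).
  r* : 5 transitions (1 symbol, 4 ε)
  r*·r : 6 transitions (2 symbol, 4 ε)
  (r*·r)* : 10 transitions (2 symbol, 8 ε)
  q·p·(r*·r)* : 12 transitions (4 symbol, 8 ε)
  q|q·p·(r*·r)* : 17 transitions (5 symbol, 12 ε)
  (q|q·p·(r*·r)*)* : 21 transitions (5 symbol, 16 ε)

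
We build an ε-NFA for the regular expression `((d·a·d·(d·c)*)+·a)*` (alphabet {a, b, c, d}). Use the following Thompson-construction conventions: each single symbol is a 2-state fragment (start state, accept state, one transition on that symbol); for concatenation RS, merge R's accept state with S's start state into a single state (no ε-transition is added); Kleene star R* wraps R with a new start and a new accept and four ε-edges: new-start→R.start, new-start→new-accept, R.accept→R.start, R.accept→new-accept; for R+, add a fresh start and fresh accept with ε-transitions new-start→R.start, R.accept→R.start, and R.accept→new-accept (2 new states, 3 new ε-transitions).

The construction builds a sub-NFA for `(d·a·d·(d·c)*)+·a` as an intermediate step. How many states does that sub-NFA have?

Fragment for `(d·a·d·(d·c)*)+·a`:
Each of the 6 symbol leaves contributes a 2-state fragment.
  d·c — 3 states
  (d·c)* — 5 states
  d·a·d·(d·c)* — 8 states
  (d·a·d·(d·c)*)+ — 10 states
  (d·a·d·(d·c)*)+·a — 11 states

11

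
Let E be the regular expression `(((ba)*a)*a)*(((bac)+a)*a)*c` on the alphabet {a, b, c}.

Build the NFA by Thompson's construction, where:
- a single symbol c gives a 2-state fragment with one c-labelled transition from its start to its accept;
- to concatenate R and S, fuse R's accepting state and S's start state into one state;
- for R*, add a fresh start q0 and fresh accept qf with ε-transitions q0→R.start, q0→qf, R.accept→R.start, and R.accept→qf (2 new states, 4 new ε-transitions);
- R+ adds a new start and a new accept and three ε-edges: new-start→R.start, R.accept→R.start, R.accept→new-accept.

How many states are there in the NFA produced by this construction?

Building bottom-up:
Each of the 10 symbol leaves contributes a 2-state fragment.
  ba : 3 states
  (ba)* : 5 states
  (ba)*a : 6 states
  ((ba)*a)* : 8 states
  ((ba)*a)*a : 9 states
  (((ba)*a)*a)* : 11 states
  bac : 4 states
  (bac)+ : 6 states
  (bac)+a : 7 states
  ((bac)+a)* : 9 states
  ((bac)+a)*a : 10 states
  (((bac)+a)*a)* : 12 states
  (((ba)*a)*a)*(((bac)+a)*a)*c : 23 states

23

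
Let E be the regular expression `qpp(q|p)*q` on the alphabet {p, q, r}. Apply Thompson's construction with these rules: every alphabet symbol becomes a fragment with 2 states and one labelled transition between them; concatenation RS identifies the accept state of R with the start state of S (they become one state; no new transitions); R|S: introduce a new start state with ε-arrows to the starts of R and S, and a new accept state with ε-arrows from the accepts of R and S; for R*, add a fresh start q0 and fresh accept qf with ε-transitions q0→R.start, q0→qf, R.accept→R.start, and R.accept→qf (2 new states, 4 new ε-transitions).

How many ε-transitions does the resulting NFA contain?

Bottom-up over the parse tree:
Each of the 6 symbol leaves contributes 0 ε-transitions.
  q|p → 4 ε-transitions
  (q|p)* → 8 ε-transitions
  qpp(q|p)*q → 8 ε-transitions

8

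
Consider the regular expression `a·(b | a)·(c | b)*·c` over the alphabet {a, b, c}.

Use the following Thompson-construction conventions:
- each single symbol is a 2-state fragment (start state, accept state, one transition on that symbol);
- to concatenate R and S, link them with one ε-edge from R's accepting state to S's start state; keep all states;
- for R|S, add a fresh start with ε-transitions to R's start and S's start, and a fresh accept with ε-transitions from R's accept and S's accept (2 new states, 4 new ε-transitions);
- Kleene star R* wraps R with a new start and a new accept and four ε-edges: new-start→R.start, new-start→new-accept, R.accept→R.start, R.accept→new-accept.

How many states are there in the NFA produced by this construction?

Recursing over subexpressions:
Each of the 6 symbol leaves contributes a 2-state fragment.
  b | a = 6 states
  c | b = 6 states
  (c | b)* = 8 states
  a·(b | a)·(c | b)*·c = 18 states

18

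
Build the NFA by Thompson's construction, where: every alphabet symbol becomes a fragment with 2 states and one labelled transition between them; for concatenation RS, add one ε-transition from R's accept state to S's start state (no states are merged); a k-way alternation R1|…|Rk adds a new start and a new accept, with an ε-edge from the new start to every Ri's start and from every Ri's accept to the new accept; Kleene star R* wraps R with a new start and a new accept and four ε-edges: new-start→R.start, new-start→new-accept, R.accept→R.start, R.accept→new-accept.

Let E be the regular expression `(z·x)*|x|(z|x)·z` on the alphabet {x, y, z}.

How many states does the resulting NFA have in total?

Building bottom-up:
Each of the 6 symbol leaves contributes a 2-state fragment.
  z·x → 4 states
  (z·x)* → 6 states
  z|x → 6 states
  (z|x)·z → 8 states
  (z·x)*|x|(z|x)·z → 18 states

18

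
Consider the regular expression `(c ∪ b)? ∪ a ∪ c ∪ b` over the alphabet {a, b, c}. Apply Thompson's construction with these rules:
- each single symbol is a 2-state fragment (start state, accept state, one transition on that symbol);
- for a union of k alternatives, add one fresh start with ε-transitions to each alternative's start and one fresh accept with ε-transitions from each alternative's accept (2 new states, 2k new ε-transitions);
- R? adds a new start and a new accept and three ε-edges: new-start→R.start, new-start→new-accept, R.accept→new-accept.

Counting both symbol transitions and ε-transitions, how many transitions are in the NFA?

20

Recursing over subexpressions:
Each of the 5 symbol leaves contributes 1 transition (1 symbol, 0 ε).
  c ∪ b — 6 transitions (2 symbol, 4 ε)
  (c ∪ b)? — 9 transitions (2 symbol, 7 ε)
  (c ∪ b)? ∪ a ∪ c ∪ b — 20 transitions (5 symbol, 15 ε)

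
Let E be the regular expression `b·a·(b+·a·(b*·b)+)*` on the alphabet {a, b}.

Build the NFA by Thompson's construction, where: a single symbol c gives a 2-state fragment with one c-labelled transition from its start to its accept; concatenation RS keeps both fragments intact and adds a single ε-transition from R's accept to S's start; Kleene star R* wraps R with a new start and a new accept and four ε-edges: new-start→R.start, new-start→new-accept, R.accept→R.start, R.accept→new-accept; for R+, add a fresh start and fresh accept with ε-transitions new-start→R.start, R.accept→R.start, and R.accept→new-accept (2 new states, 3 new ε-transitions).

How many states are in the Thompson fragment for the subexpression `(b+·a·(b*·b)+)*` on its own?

Fragment for `(b+·a·(b*·b)+)*`:
Each of the 4 symbol leaves contributes a 2-state fragment.
  b+ → 4 states
  b* → 4 states
  b*·b → 6 states
  (b*·b)+ → 8 states
  b+·a·(b*·b)+ → 14 states
  (b+·a·(b*·b)+)* → 16 states

16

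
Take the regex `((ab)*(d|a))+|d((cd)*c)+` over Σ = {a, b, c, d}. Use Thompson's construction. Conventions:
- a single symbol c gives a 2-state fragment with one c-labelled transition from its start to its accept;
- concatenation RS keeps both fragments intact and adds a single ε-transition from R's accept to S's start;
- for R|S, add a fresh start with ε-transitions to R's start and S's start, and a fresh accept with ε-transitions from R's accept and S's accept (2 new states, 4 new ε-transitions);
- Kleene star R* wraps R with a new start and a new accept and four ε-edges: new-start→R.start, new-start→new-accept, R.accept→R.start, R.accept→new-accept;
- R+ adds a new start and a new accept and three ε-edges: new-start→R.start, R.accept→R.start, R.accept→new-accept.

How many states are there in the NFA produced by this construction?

28

Per subexpression:
Each of the 8 symbol leaves contributes a 2-state fragment.
  ab = 4 states
  (ab)* = 6 states
  d|a = 6 states
  (ab)*(d|a) = 12 states
  ((ab)*(d|a))+ = 14 states
  cd = 4 states
  (cd)* = 6 states
  (cd)*c = 8 states
  ((cd)*c)+ = 10 states
  d((cd)*c)+ = 12 states
  ((ab)*(d|a))+|d((cd)*c)+ = 28 states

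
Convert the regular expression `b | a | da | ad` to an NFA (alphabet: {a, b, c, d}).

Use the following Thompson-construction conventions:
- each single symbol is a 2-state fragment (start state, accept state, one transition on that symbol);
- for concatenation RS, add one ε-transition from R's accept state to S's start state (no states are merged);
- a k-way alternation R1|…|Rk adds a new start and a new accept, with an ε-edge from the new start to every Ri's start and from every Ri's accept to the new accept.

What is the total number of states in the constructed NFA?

By structural recursion:
Each of the 6 symbol leaves contributes a 2-state fragment.
  da : 4 states
  ad : 4 states
  b | a | da | ad : 14 states

14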